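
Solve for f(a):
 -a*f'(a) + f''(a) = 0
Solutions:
 f(a) = C1 + C2*erfi(sqrt(2)*a/2)


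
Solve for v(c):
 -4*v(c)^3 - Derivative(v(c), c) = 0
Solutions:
 v(c) = -sqrt(2)*sqrt(-1/(C1 - 4*c))/2
 v(c) = sqrt(2)*sqrt(-1/(C1 - 4*c))/2


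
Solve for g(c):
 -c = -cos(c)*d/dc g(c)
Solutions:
 g(c) = C1 + Integral(c/cos(c), c)


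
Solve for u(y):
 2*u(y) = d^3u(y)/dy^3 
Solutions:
 u(y) = C3*exp(2^(1/3)*y) + (C1*sin(2^(1/3)*sqrt(3)*y/2) + C2*cos(2^(1/3)*sqrt(3)*y/2))*exp(-2^(1/3)*y/2)


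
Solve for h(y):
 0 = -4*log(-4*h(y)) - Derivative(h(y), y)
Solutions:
 Integral(1/(log(-_y) + 2*log(2)), (_y, h(y)))/4 = C1 - y


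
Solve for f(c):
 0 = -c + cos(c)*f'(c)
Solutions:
 f(c) = C1 + Integral(c/cos(c), c)


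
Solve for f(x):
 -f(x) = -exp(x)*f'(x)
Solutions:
 f(x) = C1*exp(-exp(-x))


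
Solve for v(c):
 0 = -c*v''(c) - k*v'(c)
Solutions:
 v(c) = C1 + c^(1 - re(k))*(C2*sin(log(c)*Abs(im(k))) + C3*cos(log(c)*im(k)))


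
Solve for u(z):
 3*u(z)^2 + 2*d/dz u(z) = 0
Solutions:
 u(z) = 2/(C1 + 3*z)


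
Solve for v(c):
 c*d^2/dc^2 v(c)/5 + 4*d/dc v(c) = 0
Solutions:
 v(c) = C1 + C2/c^19


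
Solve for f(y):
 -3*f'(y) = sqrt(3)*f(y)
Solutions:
 f(y) = C1*exp(-sqrt(3)*y/3)


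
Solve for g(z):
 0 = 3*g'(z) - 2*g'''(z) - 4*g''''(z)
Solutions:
 g(z) = C1 + C2*exp(-z*((9*sqrt(79) + 80)^(-1/3) + 2 + (9*sqrt(79) + 80)^(1/3))/12)*sin(sqrt(3)*z*(-(9*sqrt(79) + 80)^(1/3) + (9*sqrt(79) + 80)^(-1/3))/12) + C3*exp(-z*((9*sqrt(79) + 80)^(-1/3) + 2 + (9*sqrt(79) + 80)^(1/3))/12)*cos(sqrt(3)*z*(-(9*sqrt(79) + 80)^(1/3) + (9*sqrt(79) + 80)^(-1/3))/12) + C4*exp(z*(-1 + (9*sqrt(79) + 80)^(-1/3) + (9*sqrt(79) + 80)^(1/3))/6)


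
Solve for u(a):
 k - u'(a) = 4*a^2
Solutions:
 u(a) = C1 - 4*a^3/3 + a*k


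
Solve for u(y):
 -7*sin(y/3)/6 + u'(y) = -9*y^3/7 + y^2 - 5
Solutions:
 u(y) = C1 - 9*y^4/28 + y^3/3 - 5*y - 7*cos(y/3)/2


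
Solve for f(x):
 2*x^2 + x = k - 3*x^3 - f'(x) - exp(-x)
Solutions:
 f(x) = C1 + k*x - 3*x^4/4 - 2*x^3/3 - x^2/2 + exp(-x)


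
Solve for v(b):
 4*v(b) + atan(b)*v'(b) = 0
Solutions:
 v(b) = C1*exp(-4*Integral(1/atan(b), b))


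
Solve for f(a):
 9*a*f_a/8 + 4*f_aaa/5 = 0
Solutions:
 f(a) = C1 + Integral(C2*airyai(-90^(1/3)*a/4) + C3*airybi(-90^(1/3)*a/4), a)


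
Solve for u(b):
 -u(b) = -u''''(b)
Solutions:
 u(b) = C1*exp(-b) + C2*exp(b) + C3*sin(b) + C4*cos(b)


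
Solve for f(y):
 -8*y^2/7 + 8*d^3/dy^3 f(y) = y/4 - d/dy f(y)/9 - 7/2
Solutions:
 f(y) = C1 + C2*sin(sqrt(2)*y/12) + C3*cos(sqrt(2)*y/12) + 24*y^3/7 + 9*y^2/8 - 21177*y/14


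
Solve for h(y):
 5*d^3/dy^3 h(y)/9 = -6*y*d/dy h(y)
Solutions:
 h(y) = C1 + Integral(C2*airyai(-3*2^(1/3)*5^(2/3)*y/5) + C3*airybi(-3*2^(1/3)*5^(2/3)*y/5), y)


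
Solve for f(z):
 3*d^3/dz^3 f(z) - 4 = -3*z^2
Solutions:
 f(z) = C1 + C2*z + C3*z^2 - z^5/60 + 2*z^3/9


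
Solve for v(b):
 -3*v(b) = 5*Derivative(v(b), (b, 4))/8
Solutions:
 v(b) = (C1*sin(5^(3/4)*6^(1/4)*b/5) + C2*cos(5^(3/4)*6^(1/4)*b/5))*exp(-5^(3/4)*6^(1/4)*b/5) + (C3*sin(5^(3/4)*6^(1/4)*b/5) + C4*cos(5^(3/4)*6^(1/4)*b/5))*exp(5^(3/4)*6^(1/4)*b/5)


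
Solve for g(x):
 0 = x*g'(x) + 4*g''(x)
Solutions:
 g(x) = C1 + C2*erf(sqrt(2)*x/4)


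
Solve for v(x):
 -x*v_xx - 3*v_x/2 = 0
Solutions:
 v(x) = C1 + C2/sqrt(x)


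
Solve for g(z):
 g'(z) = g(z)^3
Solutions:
 g(z) = -sqrt(2)*sqrt(-1/(C1 + z))/2
 g(z) = sqrt(2)*sqrt(-1/(C1 + z))/2


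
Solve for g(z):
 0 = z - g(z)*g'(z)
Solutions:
 g(z) = -sqrt(C1 + z^2)
 g(z) = sqrt(C1 + z^2)


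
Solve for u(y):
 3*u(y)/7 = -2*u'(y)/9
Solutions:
 u(y) = C1*exp(-27*y/14)


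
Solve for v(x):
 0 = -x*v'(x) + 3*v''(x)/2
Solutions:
 v(x) = C1 + C2*erfi(sqrt(3)*x/3)


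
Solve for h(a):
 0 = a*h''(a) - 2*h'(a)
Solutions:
 h(a) = C1 + C2*a^3


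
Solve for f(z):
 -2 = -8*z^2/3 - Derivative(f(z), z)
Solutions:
 f(z) = C1 - 8*z^3/9 + 2*z


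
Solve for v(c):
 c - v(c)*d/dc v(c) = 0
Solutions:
 v(c) = -sqrt(C1 + c^2)
 v(c) = sqrt(C1 + c^2)


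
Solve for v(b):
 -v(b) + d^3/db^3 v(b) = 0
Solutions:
 v(b) = C3*exp(b) + (C1*sin(sqrt(3)*b/2) + C2*cos(sqrt(3)*b/2))*exp(-b/2)


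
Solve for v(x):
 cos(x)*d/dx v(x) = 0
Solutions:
 v(x) = C1


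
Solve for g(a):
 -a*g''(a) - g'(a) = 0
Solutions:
 g(a) = C1 + C2*log(a)


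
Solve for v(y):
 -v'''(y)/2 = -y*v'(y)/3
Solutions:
 v(y) = C1 + Integral(C2*airyai(2^(1/3)*3^(2/3)*y/3) + C3*airybi(2^(1/3)*3^(2/3)*y/3), y)


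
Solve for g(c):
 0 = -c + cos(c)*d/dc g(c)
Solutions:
 g(c) = C1 + Integral(c/cos(c), c)


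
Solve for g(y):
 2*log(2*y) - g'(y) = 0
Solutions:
 g(y) = C1 + 2*y*log(y) - 2*y + y*log(4)


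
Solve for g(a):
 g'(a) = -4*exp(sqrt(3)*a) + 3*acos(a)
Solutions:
 g(a) = C1 + 3*a*acos(a) - 3*sqrt(1 - a^2) - 4*sqrt(3)*exp(sqrt(3)*a)/3


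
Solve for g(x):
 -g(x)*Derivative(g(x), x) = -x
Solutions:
 g(x) = -sqrt(C1 + x^2)
 g(x) = sqrt(C1 + x^2)


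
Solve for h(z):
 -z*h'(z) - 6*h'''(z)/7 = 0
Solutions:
 h(z) = C1 + Integral(C2*airyai(-6^(2/3)*7^(1/3)*z/6) + C3*airybi(-6^(2/3)*7^(1/3)*z/6), z)


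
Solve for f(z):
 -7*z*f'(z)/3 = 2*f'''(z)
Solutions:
 f(z) = C1 + Integral(C2*airyai(-6^(2/3)*7^(1/3)*z/6) + C3*airybi(-6^(2/3)*7^(1/3)*z/6), z)


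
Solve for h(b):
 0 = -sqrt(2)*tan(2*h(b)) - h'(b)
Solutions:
 h(b) = -asin(C1*exp(-2*sqrt(2)*b))/2 + pi/2
 h(b) = asin(C1*exp(-2*sqrt(2)*b))/2


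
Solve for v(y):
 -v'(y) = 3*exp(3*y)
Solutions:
 v(y) = C1 - exp(3*y)


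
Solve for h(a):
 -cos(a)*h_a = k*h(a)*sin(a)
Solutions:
 h(a) = C1*exp(k*log(cos(a)))


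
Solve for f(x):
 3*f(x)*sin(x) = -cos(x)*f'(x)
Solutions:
 f(x) = C1*cos(x)^3


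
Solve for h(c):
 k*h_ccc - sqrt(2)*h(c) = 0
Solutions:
 h(c) = C1*exp(2^(1/6)*c*(1/k)^(1/3)) + C2*exp(2^(1/6)*c*(-1 + sqrt(3)*I)*(1/k)^(1/3)/2) + C3*exp(-2^(1/6)*c*(1 + sqrt(3)*I)*(1/k)^(1/3)/2)


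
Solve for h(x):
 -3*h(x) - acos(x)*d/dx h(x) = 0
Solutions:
 h(x) = C1*exp(-3*Integral(1/acos(x), x))


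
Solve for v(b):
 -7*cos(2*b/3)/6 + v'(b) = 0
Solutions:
 v(b) = C1 + 7*sin(2*b/3)/4


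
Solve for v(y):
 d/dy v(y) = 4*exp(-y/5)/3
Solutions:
 v(y) = C1 - 20*exp(-y/5)/3


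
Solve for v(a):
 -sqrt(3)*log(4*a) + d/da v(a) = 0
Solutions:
 v(a) = C1 + sqrt(3)*a*log(a) - sqrt(3)*a + 2*sqrt(3)*a*log(2)


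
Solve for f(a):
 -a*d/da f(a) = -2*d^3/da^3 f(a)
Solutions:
 f(a) = C1 + Integral(C2*airyai(2^(2/3)*a/2) + C3*airybi(2^(2/3)*a/2), a)


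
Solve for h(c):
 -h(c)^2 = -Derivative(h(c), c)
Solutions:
 h(c) = -1/(C1 + c)


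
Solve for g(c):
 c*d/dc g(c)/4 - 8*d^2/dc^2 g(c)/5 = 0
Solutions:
 g(c) = C1 + C2*erfi(sqrt(5)*c/8)


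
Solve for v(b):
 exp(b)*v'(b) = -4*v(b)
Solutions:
 v(b) = C1*exp(4*exp(-b))


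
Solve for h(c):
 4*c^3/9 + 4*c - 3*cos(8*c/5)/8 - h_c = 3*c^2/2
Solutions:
 h(c) = C1 + c^4/9 - c^3/2 + 2*c^2 - 15*sin(8*c/5)/64


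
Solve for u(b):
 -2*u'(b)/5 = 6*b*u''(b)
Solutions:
 u(b) = C1 + C2*b^(14/15)


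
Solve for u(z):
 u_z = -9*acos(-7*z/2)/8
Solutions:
 u(z) = C1 - 9*z*acos(-7*z/2)/8 - 9*sqrt(4 - 49*z^2)/56


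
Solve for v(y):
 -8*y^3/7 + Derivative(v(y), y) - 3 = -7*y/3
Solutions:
 v(y) = C1 + 2*y^4/7 - 7*y^2/6 + 3*y


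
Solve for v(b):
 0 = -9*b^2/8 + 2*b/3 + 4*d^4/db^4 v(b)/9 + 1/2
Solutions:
 v(b) = C1 + C2*b + C3*b^2 + C4*b^3 + 9*b^6/1280 - b^5/80 - 3*b^4/64


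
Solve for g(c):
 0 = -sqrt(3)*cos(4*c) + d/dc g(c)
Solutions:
 g(c) = C1 + sqrt(3)*sin(4*c)/4


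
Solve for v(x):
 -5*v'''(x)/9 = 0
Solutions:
 v(x) = C1 + C2*x + C3*x^2


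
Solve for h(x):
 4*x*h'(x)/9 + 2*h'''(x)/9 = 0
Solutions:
 h(x) = C1 + Integral(C2*airyai(-2^(1/3)*x) + C3*airybi(-2^(1/3)*x), x)


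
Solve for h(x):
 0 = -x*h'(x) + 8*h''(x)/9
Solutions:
 h(x) = C1 + C2*erfi(3*x/4)


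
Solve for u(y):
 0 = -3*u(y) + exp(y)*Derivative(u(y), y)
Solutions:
 u(y) = C1*exp(-3*exp(-y))


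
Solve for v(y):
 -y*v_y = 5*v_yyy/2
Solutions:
 v(y) = C1 + Integral(C2*airyai(-2^(1/3)*5^(2/3)*y/5) + C3*airybi(-2^(1/3)*5^(2/3)*y/5), y)


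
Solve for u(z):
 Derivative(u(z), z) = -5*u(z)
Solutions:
 u(z) = C1*exp(-5*z)


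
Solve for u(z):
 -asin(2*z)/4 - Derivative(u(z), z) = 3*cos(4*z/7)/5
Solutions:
 u(z) = C1 - z*asin(2*z)/4 - sqrt(1 - 4*z^2)/8 - 21*sin(4*z/7)/20


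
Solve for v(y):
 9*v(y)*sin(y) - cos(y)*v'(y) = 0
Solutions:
 v(y) = C1/cos(y)^9


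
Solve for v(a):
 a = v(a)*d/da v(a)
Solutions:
 v(a) = -sqrt(C1 + a^2)
 v(a) = sqrt(C1 + a^2)


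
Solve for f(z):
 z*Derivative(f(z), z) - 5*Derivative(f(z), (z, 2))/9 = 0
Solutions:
 f(z) = C1 + C2*erfi(3*sqrt(10)*z/10)


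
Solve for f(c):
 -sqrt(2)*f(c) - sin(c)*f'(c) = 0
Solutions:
 f(c) = C1*(cos(c) + 1)^(sqrt(2)/2)/(cos(c) - 1)^(sqrt(2)/2)


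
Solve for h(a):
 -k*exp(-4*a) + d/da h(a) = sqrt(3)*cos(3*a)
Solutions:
 h(a) = C1 - k*exp(-4*a)/4 + sqrt(3)*sin(3*a)/3


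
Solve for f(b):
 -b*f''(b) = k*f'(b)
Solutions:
 f(b) = C1 + b^(1 - re(k))*(C2*sin(log(b)*Abs(im(k))) + C3*cos(log(b)*im(k)))


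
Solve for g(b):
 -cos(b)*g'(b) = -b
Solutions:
 g(b) = C1 + Integral(b/cos(b), b)


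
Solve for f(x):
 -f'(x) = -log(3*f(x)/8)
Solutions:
 Integral(1/(-log(_y) - log(3) + 3*log(2)), (_y, f(x))) = C1 - x


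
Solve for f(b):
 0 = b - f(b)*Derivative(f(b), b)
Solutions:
 f(b) = -sqrt(C1 + b^2)
 f(b) = sqrt(C1 + b^2)


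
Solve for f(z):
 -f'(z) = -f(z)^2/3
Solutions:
 f(z) = -3/(C1 + z)


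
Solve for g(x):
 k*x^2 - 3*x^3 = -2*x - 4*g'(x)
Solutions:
 g(x) = C1 - k*x^3/12 + 3*x^4/16 - x^2/4


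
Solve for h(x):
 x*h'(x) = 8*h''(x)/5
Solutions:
 h(x) = C1 + C2*erfi(sqrt(5)*x/4)


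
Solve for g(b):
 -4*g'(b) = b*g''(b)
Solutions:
 g(b) = C1 + C2/b^3


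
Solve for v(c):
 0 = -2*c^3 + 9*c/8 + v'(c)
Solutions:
 v(c) = C1 + c^4/2 - 9*c^2/16


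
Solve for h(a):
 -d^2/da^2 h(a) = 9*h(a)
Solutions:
 h(a) = C1*sin(3*a) + C2*cos(3*a)


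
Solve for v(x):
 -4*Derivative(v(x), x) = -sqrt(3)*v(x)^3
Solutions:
 v(x) = -sqrt(2)*sqrt(-1/(C1 + sqrt(3)*x))
 v(x) = sqrt(2)*sqrt(-1/(C1 + sqrt(3)*x))


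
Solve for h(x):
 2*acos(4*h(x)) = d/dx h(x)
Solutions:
 Integral(1/acos(4*_y), (_y, h(x))) = C1 + 2*x


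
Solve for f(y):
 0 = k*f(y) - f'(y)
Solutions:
 f(y) = C1*exp(k*y)


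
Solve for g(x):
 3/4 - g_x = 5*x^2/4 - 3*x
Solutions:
 g(x) = C1 - 5*x^3/12 + 3*x^2/2 + 3*x/4


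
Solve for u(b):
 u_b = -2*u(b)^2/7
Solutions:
 u(b) = 7/(C1 + 2*b)


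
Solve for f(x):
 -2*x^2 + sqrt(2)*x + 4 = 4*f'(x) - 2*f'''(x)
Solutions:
 f(x) = C1 + C2*exp(-sqrt(2)*x) + C3*exp(sqrt(2)*x) - x^3/6 + sqrt(2)*x^2/8 + x/2


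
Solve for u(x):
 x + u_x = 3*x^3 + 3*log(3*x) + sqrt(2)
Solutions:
 u(x) = C1 + 3*x^4/4 - x^2/2 + 3*x*log(x) - 3*x + sqrt(2)*x + x*log(27)


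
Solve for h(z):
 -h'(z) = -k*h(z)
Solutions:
 h(z) = C1*exp(k*z)


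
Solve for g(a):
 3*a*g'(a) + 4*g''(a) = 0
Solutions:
 g(a) = C1 + C2*erf(sqrt(6)*a/4)


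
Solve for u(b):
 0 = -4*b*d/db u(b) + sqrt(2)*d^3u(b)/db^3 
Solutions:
 u(b) = C1 + Integral(C2*airyai(sqrt(2)*b) + C3*airybi(sqrt(2)*b), b)


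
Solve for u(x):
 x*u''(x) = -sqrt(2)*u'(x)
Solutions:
 u(x) = C1 + C2*x^(1 - sqrt(2))


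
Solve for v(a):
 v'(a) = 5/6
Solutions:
 v(a) = C1 + 5*a/6


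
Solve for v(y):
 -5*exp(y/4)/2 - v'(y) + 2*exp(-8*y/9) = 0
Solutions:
 v(y) = C1 - 10*exp(y/4) - 9*exp(-8*y/9)/4


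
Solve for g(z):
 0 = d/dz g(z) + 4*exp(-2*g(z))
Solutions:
 g(z) = log(-sqrt(C1 - 8*z))
 g(z) = log(C1 - 8*z)/2


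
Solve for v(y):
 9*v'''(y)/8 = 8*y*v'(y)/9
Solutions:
 v(y) = C1 + Integral(C2*airyai(4*3^(2/3)*y/9) + C3*airybi(4*3^(2/3)*y/9), y)


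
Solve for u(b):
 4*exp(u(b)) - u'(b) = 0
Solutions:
 u(b) = log(-1/(C1 + 4*b))


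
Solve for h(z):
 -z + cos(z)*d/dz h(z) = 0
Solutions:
 h(z) = C1 + Integral(z/cos(z), z)


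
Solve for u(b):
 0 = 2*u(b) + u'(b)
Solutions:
 u(b) = C1*exp(-2*b)


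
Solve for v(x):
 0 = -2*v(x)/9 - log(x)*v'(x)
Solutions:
 v(x) = C1*exp(-2*li(x)/9)


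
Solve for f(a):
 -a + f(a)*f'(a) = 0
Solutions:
 f(a) = -sqrt(C1 + a^2)
 f(a) = sqrt(C1 + a^2)


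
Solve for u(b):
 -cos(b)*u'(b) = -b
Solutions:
 u(b) = C1 + Integral(b/cos(b), b)


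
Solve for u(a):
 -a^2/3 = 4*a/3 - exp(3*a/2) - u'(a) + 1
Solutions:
 u(a) = C1 + a^3/9 + 2*a^2/3 + a - 2*exp(3*a/2)/3


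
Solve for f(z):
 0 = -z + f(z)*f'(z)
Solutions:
 f(z) = -sqrt(C1 + z^2)
 f(z) = sqrt(C1 + z^2)


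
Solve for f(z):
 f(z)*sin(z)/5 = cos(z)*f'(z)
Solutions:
 f(z) = C1/cos(z)^(1/5)


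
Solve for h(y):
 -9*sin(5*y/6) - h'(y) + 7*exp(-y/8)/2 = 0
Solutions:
 h(y) = C1 + 54*cos(5*y/6)/5 - 28*exp(-y/8)


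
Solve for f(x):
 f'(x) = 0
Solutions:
 f(x) = C1


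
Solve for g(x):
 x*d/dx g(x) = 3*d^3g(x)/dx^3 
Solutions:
 g(x) = C1 + Integral(C2*airyai(3^(2/3)*x/3) + C3*airybi(3^(2/3)*x/3), x)


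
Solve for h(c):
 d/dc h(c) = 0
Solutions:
 h(c) = C1


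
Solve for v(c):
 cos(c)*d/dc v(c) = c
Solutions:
 v(c) = C1 + Integral(c/cos(c), c)


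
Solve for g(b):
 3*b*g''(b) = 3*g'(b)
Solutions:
 g(b) = C1 + C2*b^2


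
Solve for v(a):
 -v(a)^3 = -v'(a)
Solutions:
 v(a) = -sqrt(2)*sqrt(-1/(C1 + a))/2
 v(a) = sqrt(2)*sqrt(-1/(C1 + a))/2


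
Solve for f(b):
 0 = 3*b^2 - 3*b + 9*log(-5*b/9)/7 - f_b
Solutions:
 f(b) = C1 + b^3 - 3*b^2/2 + 9*b*log(-b)/7 + 9*b*(-2*log(3) - 1 + log(5))/7


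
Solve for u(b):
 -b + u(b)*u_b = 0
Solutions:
 u(b) = -sqrt(C1 + b^2)
 u(b) = sqrt(C1 + b^2)


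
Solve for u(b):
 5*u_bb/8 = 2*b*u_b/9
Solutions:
 u(b) = C1 + C2*erfi(2*sqrt(10)*b/15)


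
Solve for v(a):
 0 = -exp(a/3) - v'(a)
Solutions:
 v(a) = C1 - 3*exp(a/3)


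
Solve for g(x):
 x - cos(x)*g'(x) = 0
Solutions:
 g(x) = C1 + Integral(x/cos(x), x)


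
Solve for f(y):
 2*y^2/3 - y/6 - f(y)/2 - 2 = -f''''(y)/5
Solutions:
 f(y) = C1*exp(-2^(3/4)*5^(1/4)*y/2) + C2*exp(2^(3/4)*5^(1/4)*y/2) + C3*sin(2^(3/4)*5^(1/4)*y/2) + C4*cos(2^(3/4)*5^(1/4)*y/2) + 4*y^2/3 - y/3 - 4


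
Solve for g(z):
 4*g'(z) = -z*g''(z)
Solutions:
 g(z) = C1 + C2/z^3


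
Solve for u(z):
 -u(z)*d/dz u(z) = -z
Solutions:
 u(z) = -sqrt(C1 + z^2)
 u(z) = sqrt(C1 + z^2)


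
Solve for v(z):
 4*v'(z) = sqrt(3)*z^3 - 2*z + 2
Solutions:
 v(z) = C1 + sqrt(3)*z^4/16 - z^2/4 + z/2


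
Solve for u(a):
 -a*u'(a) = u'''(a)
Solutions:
 u(a) = C1 + Integral(C2*airyai(-a) + C3*airybi(-a), a)


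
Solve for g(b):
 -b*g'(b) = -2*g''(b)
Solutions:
 g(b) = C1 + C2*erfi(b/2)


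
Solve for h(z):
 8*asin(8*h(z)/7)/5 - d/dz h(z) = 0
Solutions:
 Integral(1/asin(8*_y/7), (_y, h(z))) = C1 + 8*z/5


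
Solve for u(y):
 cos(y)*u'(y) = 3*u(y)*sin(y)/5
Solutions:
 u(y) = C1/cos(y)^(3/5)


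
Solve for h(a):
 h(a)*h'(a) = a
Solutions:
 h(a) = -sqrt(C1 + a^2)
 h(a) = sqrt(C1 + a^2)


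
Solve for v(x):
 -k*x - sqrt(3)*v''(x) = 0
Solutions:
 v(x) = C1 + C2*x - sqrt(3)*k*x^3/18


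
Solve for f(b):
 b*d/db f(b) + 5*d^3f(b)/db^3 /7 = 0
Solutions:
 f(b) = C1 + Integral(C2*airyai(-5^(2/3)*7^(1/3)*b/5) + C3*airybi(-5^(2/3)*7^(1/3)*b/5), b)


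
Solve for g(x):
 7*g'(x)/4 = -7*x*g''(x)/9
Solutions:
 g(x) = C1 + C2/x^(5/4)


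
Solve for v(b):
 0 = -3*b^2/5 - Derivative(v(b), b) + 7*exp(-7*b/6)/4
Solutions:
 v(b) = C1 - b^3/5 - 3*exp(-7*b/6)/2


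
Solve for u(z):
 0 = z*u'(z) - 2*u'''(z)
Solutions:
 u(z) = C1 + Integral(C2*airyai(2^(2/3)*z/2) + C3*airybi(2^(2/3)*z/2), z)


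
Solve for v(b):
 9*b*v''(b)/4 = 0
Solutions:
 v(b) = C1 + C2*b


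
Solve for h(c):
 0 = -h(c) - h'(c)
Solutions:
 h(c) = C1*exp(-c)


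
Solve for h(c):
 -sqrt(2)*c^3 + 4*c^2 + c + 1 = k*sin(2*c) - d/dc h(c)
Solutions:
 h(c) = C1 + sqrt(2)*c^4/4 - 4*c^3/3 - c^2/2 - c - k*cos(2*c)/2


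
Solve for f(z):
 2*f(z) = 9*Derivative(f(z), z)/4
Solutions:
 f(z) = C1*exp(8*z/9)


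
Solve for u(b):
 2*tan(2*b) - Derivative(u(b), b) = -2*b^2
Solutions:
 u(b) = C1 + 2*b^3/3 - log(cos(2*b))


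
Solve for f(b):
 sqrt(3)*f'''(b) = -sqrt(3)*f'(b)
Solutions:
 f(b) = C1 + C2*sin(b) + C3*cos(b)


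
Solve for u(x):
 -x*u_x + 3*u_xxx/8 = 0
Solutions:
 u(x) = C1 + Integral(C2*airyai(2*3^(2/3)*x/3) + C3*airybi(2*3^(2/3)*x/3), x)


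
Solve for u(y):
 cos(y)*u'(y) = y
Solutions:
 u(y) = C1 + Integral(y/cos(y), y)


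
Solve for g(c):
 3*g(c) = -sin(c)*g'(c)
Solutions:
 g(c) = C1*(cos(c) + 1)^(3/2)/(cos(c) - 1)^(3/2)


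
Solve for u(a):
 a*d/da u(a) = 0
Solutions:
 u(a) = C1


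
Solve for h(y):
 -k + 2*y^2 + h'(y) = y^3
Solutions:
 h(y) = C1 + k*y + y^4/4 - 2*y^3/3


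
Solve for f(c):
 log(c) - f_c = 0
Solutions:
 f(c) = C1 + c*log(c) - c


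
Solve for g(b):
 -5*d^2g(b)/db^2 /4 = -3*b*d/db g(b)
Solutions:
 g(b) = C1 + C2*erfi(sqrt(30)*b/5)


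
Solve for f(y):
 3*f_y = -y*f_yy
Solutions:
 f(y) = C1 + C2/y^2


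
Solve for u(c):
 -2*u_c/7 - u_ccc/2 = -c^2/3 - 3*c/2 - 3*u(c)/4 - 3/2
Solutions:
 u(c) = C1*exp(42^(1/3)*c*(-(1323 + sqrt(1771833))^(1/3) + 8*42^(1/3)/(1323 + sqrt(1771833))^(1/3))/84)*sin(14^(1/3)*3^(1/6)*c*(24*14^(1/3)/(1323 + sqrt(1771833))^(1/3) + 3^(2/3)*(1323 + sqrt(1771833))^(1/3))/84) + C2*exp(42^(1/3)*c*(-(1323 + sqrt(1771833))^(1/3) + 8*42^(1/3)/(1323 + sqrt(1771833))^(1/3))/84)*cos(14^(1/3)*3^(1/6)*c*(24*14^(1/3)/(1323 + sqrt(1771833))^(1/3) + 3^(2/3)*(1323 + sqrt(1771833))^(1/3))/84) + C3*exp(-42^(1/3)*c*(-(1323 + sqrt(1771833))^(1/3) + 8*42^(1/3)/(1323 + sqrt(1771833))^(1/3))/42) - 4*c^2/9 - 442*c/189 - 11474/3969


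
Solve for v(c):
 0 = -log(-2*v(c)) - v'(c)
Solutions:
 Integral(1/(log(-_y) + log(2)), (_y, v(c))) = C1 - c


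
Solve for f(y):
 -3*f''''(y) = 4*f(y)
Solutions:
 f(y) = (C1*sin(3^(3/4)*y/3) + C2*cos(3^(3/4)*y/3))*exp(-3^(3/4)*y/3) + (C3*sin(3^(3/4)*y/3) + C4*cos(3^(3/4)*y/3))*exp(3^(3/4)*y/3)


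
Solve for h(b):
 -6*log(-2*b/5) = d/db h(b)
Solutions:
 h(b) = C1 - 6*b*log(-b) + 6*b*(-log(2) + 1 + log(5))


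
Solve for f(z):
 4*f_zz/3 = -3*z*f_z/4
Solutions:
 f(z) = C1 + C2*erf(3*sqrt(2)*z/8)


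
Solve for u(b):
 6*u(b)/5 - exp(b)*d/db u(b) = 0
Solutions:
 u(b) = C1*exp(-6*exp(-b)/5)


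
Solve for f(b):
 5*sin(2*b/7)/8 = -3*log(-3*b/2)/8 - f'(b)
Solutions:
 f(b) = C1 - 3*b*log(-b)/8 - 3*b*log(3)/8 + 3*b*log(2)/8 + 3*b/8 + 35*cos(2*b/7)/16


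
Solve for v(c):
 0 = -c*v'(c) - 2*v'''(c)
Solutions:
 v(c) = C1 + Integral(C2*airyai(-2^(2/3)*c/2) + C3*airybi(-2^(2/3)*c/2), c)


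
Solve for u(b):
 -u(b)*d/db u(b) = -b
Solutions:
 u(b) = -sqrt(C1 + b^2)
 u(b) = sqrt(C1 + b^2)


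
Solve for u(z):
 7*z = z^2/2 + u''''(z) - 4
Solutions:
 u(z) = C1 + C2*z + C3*z^2 + C4*z^3 - z^6/720 + 7*z^5/120 + z^4/6


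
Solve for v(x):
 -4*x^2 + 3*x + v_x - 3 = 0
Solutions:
 v(x) = C1 + 4*x^3/3 - 3*x^2/2 + 3*x


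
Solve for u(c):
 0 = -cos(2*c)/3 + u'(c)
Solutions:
 u(c) = C1 + sin(2*c)/6


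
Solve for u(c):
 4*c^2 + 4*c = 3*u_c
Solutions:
 u(c) = C1 + 4*c^3/9 + 2*c^2/3


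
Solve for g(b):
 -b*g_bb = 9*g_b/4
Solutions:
 g(b) = C1 + C2/b^(5/4)


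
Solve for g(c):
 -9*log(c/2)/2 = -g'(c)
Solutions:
 g(c) = C1 + 9*c*log(c)/2 - 9*c/2 - 9*c*log(2)/2


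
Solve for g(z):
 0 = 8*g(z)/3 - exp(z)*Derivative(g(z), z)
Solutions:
 g(z) = C1*exp(-8*exp(-z)/3)


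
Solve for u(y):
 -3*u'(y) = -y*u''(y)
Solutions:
 u(y) = C1 + C2*y^4


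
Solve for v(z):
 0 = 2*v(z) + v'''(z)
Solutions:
 v(z) = C3*exp(-2^(1/3)*z) + (C1*sin(2^(1/3)*sqrt(3)*z/2) + C2*cos(2^(1/3)*sqrt(3)*z/2))*exp(2^(1/3)*z/2)


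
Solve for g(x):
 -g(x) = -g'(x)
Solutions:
 g(x) = C1*exp(x)


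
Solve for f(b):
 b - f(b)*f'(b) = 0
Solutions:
 f(b) = -sqrt(C1 + b^2)
 f(b) = sqrt(C1 + b^2)


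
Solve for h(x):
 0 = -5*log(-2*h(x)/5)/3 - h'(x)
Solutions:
 3*Integral(1/(log(-_y) - log(5) + log(2)), (_y, h(x)))/5 = C1 - x


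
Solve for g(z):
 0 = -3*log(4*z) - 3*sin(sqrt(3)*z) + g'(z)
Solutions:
 g(z) = C1 + 3*z*log(z) - 3*z + 6*z*log(2) - sqrt(3)*cos(sqrt(3)*z)


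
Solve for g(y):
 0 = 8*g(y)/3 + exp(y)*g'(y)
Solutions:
 g(y) = C1*exp(8*exp(-y)/3)


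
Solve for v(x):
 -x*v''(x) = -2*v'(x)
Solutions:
 v(x) = C1 + C2*x^3


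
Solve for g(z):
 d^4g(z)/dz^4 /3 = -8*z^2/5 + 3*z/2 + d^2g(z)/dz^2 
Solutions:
 g(z) = C1 + C2*z + C3*exp(-sqrt(3)*z) + C4*exp(sqrt(3)*z) + 2*z^4/15 - z^3/4 + 8*z^2/15


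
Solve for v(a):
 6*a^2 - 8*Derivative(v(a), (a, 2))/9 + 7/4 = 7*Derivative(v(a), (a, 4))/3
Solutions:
 v(a) = C1 + C2*a + C3*sin(2*sqrt(42)*a/21) + C4*cos(2*sqrt(42)*a/21) + 9*a^4/16 - 1071*a^2/64


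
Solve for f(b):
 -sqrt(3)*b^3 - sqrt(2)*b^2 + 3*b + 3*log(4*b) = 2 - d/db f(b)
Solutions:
 f(b) = C1 + sqrt(3)*b^4/4 + sqrt(2)*b^3/3 - 3*b^2/2 - 3*b*log(b) - b*log(64) + 5*b


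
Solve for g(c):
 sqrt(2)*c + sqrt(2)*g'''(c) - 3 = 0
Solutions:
 g(c) = C1 + C2*c + C3*c^2 - c^4/24 + sqrt(2)*c^3/4


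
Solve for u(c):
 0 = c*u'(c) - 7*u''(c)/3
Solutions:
 u(c) = C1 + C2*erfi(sqrt(42)*c/14)


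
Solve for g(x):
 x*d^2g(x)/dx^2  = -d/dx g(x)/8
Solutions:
 g(x) = C1 + C2*x^(7/8)


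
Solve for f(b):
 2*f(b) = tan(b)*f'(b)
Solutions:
 f(b) = C1*sin(b)^2


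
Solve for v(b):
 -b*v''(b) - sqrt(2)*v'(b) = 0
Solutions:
 v(b) = C1 + C2*b^(1 - sqrt(2))


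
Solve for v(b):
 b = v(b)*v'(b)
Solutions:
 v(b) = -sqrt(C1 + b^2)
 v(b) = sqrt(C1 + b^2)


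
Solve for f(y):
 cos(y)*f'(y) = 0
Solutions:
 f(y) = C1


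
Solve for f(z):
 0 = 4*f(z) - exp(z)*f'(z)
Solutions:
 f(z) = C1*exp(-4*exp(-z))


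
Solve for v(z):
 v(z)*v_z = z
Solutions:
 v(z) = -sqrt(C1 + z^2)
 v(z) = sqrt(C1 + z^2)


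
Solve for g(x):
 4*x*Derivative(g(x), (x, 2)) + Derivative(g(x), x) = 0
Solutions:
 g(x) = C1 + C2*x^(3/4)


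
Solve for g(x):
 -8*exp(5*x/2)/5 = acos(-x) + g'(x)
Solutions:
 g(x) = C1 - x*acos(-x) - sqrt(1 - x^2) - 16*exp(5*x/2)/25


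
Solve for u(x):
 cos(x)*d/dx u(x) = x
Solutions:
 u(x) = C1 + Integral(x/cos(x), x)


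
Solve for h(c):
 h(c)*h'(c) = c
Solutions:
 h(c) = -sqrt(C1 + c^2)
 h(c) = sqrt(C1 + c^2)


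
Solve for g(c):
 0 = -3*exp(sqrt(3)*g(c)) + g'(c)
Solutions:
 g(c) = sqrt(3)*(2*log(-1/(C1 + 3*c)) - log(3))/6


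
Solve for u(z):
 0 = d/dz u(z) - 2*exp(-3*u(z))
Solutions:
 u(z) = log(C1 + 6*z)/3
 u(z) = log((-3^(1/3) - 3^(5/6)*I)*(C1 + 2*z)^(1/3)/2)
 u(z) = log((-3^(1/3) + 3^(5/6)*I)*(C1 + 2*z)^(1/3)/2)


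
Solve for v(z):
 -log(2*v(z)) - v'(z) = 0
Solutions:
 Integral(1/(log(_y) + log(2)), (_y, v(z))) = C1 - z


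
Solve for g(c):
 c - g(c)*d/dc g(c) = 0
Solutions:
 g(c) = -sqrt(C1 + c^2)
 g(c) = sqrt(C1 + c^2)


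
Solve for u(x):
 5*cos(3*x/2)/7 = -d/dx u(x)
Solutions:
 u(x) = C1 - 10*sin(3*x/2)/21


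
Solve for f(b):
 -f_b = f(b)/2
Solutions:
 f(b) = C1*exp(-b/2)


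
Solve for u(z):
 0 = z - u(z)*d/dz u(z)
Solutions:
 u(z) = -sqrt(C1 + z^2)
 u(z) = sqrt(C1 + z^2)


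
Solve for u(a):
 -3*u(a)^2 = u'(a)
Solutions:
 u(a) = 1/(C1 + 3*a)


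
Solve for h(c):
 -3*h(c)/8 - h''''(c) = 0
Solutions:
 h(c) = (C1*sin(2^(3/4)*3^(1/4)*c/4) + C2*cos(2^(3/4)*3^(1/4)*c/4))*exp(-2^(3/4)*3^(1/4)*c/4) + (C3*sin(2^(3/4)*3^(1/4)*c/4) + C4*cos(2^(3/4)*3^(1/4)*c/4))*exp(2^(3/4)*3^(1/4)*c/4)


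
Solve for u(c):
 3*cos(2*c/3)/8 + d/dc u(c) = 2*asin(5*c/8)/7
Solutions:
 u(c) = C1 + 2*c*asin(5*c/8)/7 + 2*sqrt(64 - 25*c^2)/35 - 9*sin(2*c/3)/16


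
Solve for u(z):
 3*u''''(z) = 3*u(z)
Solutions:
 u(z) = C1*exp(-z) + C2*exp(z) + C3*sin(z) + C4*cos(z)


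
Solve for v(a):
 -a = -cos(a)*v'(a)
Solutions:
 v(a) = C1 + Integral(a/cos(a), a)


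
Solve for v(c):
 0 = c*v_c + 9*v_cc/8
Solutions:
 v(c) = C1 + C2*erf(2*c/3)


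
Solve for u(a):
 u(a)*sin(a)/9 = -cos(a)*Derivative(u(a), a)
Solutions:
 u(a) = C1*cos(a)^(1/9)


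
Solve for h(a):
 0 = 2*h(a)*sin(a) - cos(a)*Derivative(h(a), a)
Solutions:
 h(a) = C1/cos(a)^2


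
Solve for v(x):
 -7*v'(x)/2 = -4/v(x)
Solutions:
 v(x) = -sqrt(C1 + 112*x)/7
 v(x) = sqrt(C1 + 112*x)/7


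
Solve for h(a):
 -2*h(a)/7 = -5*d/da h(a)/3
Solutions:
 h(a) = C1*exp(6*a/35)


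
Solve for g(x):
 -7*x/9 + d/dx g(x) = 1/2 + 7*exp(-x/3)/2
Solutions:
 g(x) = C1 + 7*x^2/18 + x/2 - 21*exp(-x/3)/2


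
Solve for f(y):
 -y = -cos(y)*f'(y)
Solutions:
 f(y) = C1 + Integral(y/cos(y), y)


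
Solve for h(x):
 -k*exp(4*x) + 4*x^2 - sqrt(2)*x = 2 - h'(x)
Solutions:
 h(x) = C1 + k*exp(4*x)/4 - 4*x^3/3 + sqrt(2)*x^2/2 + 2*x


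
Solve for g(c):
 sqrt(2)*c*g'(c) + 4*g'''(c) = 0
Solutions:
 g(c) = C1 + Integral(C2*airyai(-sqrt(2)*c/2) + C3*airybi(-sqrt(2)*c/2), c)


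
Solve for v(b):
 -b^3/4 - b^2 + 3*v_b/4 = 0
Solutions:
 v(b) = C1 + b^4/12 + 4*b^3/9


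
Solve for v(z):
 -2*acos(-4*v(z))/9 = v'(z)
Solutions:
 Integral(1/acos(-4*_y), (_y, v(z))) = C1 - 2*z/9


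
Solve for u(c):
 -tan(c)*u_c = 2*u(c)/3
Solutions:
 u(c) = C1/sin(c)^(2/3)


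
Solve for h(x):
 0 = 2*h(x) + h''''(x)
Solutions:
 h(x) = (C1*sin(2^(3/4)*x/2) + C2*cos(2^(3/4)*x/2))*exp(-2^(3/4)*x/2) + (C3*sin(2^(3/4)*x/2) + C4*cos(2^(3/4)*x/2))*exp(2^(3/4)*x/2)


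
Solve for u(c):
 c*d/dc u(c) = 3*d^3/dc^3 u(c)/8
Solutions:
 u(c) = C1 + Integral(C2*airyai(2*3^(2/3)*c/3) + C3*airybi(2*3^(2/3)*c/3), c)


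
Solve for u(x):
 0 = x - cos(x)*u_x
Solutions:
 u(x) = C1 + Integral(x/cos(x), x)


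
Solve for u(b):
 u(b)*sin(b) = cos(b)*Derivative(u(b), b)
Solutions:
 u(b) = C1/cos(b)


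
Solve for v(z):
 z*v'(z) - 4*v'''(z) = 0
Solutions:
 v(z) = C1 + Integral(C2*airyai(2^(1/3)*z/2) + C3*airybi(2^(1/3)*z/2), z)


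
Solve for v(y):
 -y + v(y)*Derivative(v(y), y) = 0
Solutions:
 v(y) = -sqrt(C1 + y^2)
 v(y) = sqrt(C1 + y^2)


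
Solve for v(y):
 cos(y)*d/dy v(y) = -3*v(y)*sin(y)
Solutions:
 v(y) = C1*cos(y)^3


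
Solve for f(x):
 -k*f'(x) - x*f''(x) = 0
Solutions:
 f(x) = C1 + x^(1 - re(k))*(C2*sin(log(x)*Abs(im(k))) + C3*cos(log(x)*im(k)))


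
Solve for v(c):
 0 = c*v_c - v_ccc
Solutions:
 v(c) = C1 + Integral(C2*airyai(c) + C3*airybi(c), c)


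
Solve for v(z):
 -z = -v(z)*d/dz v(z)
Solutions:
 v(z) = -sqrt(C1 + z^2)
 v(z) = sqrt(C1 + z^2)


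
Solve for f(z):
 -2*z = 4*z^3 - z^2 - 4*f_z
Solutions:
 f(z) = C1 + z^4/4 - z^3/12 + z^2/4


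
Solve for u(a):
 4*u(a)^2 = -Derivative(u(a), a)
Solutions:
 u(a) = 1/(C1 + 4*a)


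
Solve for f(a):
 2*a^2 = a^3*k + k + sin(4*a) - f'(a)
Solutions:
 f(a) = C1 + a^4*k/4 - 2*a^3/3 + a*k - cos(4*a)/4


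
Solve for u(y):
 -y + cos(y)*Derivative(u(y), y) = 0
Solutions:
 u(y) = C1 + Integral(y/cos(y), y)


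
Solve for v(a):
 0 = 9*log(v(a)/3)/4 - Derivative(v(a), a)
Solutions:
 4*Integral(1/(-log(_y) + log(3)), (_y, v(a)))/9 = C1 - a


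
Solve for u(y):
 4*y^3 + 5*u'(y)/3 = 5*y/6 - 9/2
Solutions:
 u(y) = C1 - 3*y^4/5 + y^2/4 - 27*y/10


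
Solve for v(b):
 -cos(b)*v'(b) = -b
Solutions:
 v(b) = C1 + Integral(b/cos(b), b)


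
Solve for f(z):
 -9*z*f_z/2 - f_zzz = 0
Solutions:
 f(z) = C1 + Integral(C2*airyai(-6^(2/3)*z/2) + C3*airybi(-6^(2/3)*z/2), z)


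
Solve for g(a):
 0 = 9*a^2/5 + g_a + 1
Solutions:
 g(a) = C1 - 3*a^3/5 - a


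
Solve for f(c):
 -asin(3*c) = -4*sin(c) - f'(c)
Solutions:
 f(c) = C1 + c*asin(3*c) + sqrt(1 - 9*c^2)/3 + 4*cos(c)


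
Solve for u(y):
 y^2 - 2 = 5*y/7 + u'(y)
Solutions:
 u(y) = C1 + y^3/3 - 5*y^2/14 - 2*y


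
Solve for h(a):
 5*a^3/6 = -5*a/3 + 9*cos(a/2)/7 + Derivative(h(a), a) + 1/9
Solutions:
 h(a) = C1 + 5*a^4/24 + 5*a^2/6 - a/9 - 18*sin(a/2)/7


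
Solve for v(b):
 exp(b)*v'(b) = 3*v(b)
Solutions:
 v(b) = C1*exp(-3*exp(-b))


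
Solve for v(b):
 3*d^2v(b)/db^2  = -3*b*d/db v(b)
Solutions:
 v(b) = C1 + C2*erf(sqrt(2)*b/2)


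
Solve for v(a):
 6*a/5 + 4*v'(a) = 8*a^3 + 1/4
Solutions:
 v(a) = C1 + a^4/2 - 3*a^2/20 + a/16


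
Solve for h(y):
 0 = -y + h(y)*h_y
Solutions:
 h(y) = -sqrt(C1 + y^2)
 h(y) = sqrt(C1 + y^2)


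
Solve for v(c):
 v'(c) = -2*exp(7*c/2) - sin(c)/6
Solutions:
 v(c) = C1 - 4*exp(7*c/2)/7 + cos(c)/6


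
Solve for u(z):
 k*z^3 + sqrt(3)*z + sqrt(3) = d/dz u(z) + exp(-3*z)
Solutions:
 u(z) = C1 + k*z^4/4 + sqrt(3)*z^2/2 + sqrt(3)*z + exp(-3*z)/3


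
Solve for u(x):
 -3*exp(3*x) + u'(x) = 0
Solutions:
 u(x) = C1 + exp(3*x)


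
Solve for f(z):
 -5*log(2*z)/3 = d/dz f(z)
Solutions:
 f(z) = C1 - 5*z*log(z)/3 - 5*z*log(2)/3 + 5*z/3


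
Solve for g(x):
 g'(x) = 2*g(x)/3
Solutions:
 g(x) = C1*exp(2*x/3)


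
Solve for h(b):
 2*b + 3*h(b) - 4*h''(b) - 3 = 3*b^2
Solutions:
 h(b) = C1*exp(-sqrt(3)*b/2) + C2*exp(sqrt(3)*b/2) + b^2 - 2*b/3 + 11/3


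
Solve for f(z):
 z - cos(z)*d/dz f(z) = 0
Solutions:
 f(z) = C1 + Integral(z/cos(z), z)


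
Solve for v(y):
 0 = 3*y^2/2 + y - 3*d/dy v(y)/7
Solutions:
 v(y) = C1 + 7*y^3/6 + 7*y^2/6


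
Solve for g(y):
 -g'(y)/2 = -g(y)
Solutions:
 g(y) = C1*exp(2*y)


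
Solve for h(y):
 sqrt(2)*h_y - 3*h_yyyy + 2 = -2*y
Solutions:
 h(y) = C1 + C4*exp(2^(1/6)*3^(2/3)*y/3) - sqrt(2)*y^2/2 - sqrt(2)*y + (C2*sin(6^(1/6)*y/2) + C3*cos(6^(1/6)*y/2))*exp(-2^(1/6)*3^(2/3)*y/6)


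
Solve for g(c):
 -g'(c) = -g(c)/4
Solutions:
 g(c) = C1*exp(c/4)


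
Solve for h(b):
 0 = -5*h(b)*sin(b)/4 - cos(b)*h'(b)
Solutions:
 h(b) = C1*cos(b)^(5/4)


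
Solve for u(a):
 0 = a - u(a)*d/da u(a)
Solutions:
 u(a) = -sqrt(C1 + a^2)
 u(a) = sqrt(C1 + a^2)


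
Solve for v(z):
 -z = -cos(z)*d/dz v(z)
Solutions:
 v(z) = C1 + Integral(z/cos(z), z)


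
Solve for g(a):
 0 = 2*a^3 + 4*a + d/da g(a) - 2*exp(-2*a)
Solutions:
 g(a) = C1 - a^4/2 - 2*a^2 - exp(-2*a)


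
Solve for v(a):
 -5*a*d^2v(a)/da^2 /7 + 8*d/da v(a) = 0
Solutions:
 v(a) = C1 + C2*a^(61/5)


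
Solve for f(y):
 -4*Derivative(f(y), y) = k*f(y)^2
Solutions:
 f(y) = 4/(C1 + k*y)


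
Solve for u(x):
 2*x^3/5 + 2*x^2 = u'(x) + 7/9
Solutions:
 u(x) = C1 + x^4/10 + 2*x^3/3 - 7*x/9


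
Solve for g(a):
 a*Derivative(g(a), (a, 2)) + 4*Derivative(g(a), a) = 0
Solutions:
 g(a) = C1 + C2/a^3


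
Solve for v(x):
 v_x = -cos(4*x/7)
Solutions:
 v(x) = C1 - 7*sin(4*x/7)/4


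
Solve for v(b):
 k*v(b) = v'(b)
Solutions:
 v(b) = C1*exp(b*k)


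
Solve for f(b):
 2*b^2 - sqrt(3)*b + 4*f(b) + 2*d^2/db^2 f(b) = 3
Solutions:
 f(b) = C1*sin(sqrt(2)*b) + C2*cos(sqrt(2)*b) - b^2/2 + sqrt(3)*b/4 + 5/4


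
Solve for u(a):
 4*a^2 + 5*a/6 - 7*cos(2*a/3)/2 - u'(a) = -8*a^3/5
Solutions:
 u(a) = C1 + 2*a^4/5 + 4*a^3/3 + 5*a^2/12 - 21*sin(2*a/3)/4


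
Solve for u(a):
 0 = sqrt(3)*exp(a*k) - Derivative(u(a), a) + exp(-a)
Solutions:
 u(a) = C1 - exp(-a) + sqrt(3)*exp(a*k)/k


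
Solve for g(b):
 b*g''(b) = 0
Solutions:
 g(b) = C1 + C2*b


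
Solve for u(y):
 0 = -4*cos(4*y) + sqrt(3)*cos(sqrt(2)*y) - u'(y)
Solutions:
 u(y) = C1 - sin(4*y) + sqrt(6)*sin(sqrt(2)*y)/2


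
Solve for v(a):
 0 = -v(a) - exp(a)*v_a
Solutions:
 v(a) = C1*exp(exp(-a))


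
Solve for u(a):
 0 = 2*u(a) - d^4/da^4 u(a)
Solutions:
 u(a) = C1*exp(-2^(1/4)*a) + C2*exp(2^(1/4)*a) + C3*sin(2^(1/4)*a) + C4*cos(2^(1/4)*a)


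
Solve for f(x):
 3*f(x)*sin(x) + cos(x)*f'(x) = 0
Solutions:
 f(x) = C1*cos(x)^3


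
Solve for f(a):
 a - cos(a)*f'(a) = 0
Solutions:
 f(a) = C1 + Integral(a/cos(a), a)


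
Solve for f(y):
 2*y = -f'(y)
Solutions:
 f(y) = C1 - y^2


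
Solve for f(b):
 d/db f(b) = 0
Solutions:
 f(b) = C1


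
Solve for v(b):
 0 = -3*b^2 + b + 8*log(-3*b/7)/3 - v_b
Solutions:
 v(b) = C1 - b^3 + b^2/2 + 8*b*log(-b)/3 + 8*b*(-log(7) - 1 + log(3))/3


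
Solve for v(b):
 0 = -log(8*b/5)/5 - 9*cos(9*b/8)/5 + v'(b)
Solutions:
 v(b) = C1 + b*log(b)/5 - b*log(5)/5 - b/5 + 3*b*log(2)/5 + 8*sin(9*b/8)/5


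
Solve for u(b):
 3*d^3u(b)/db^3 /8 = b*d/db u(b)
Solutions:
 u(b) = C1 + Integral(C2*airyai(2*3^(2/3)*b/3) + C3*airybi(2*3^(2/3)*b/3), b)


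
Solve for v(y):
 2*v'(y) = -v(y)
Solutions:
 v(y) = C1*exp(-y/2)


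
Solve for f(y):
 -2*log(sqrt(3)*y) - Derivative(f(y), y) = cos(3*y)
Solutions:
 f(y) = C1 - 2*y*log(y) - y*log(3) + 2*y - sin(3*y)/3


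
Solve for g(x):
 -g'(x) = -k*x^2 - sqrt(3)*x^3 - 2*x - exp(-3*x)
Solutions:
 g(x) = C1 + k*x^3/3 + sqrt(3)*x^4/4 + x^2 - exp(-3*x)/3


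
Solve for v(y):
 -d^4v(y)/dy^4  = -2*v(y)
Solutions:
 v(y) = C1*exp(-2^(1/4)*y) + C2*exp(2^(1/4)*y) + C3*sin(2^(1/4)*y) + C4*cos(2^(1/4)*y)


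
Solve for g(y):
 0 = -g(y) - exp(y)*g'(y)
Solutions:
 g(y) = C1*exp(exp(-y))


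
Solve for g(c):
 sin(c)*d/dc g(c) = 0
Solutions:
 g(c) = C1


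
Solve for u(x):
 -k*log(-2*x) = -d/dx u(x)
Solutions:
 u(x) = C1 + k*x*log(-x) + k*x*(-1 + log(2))


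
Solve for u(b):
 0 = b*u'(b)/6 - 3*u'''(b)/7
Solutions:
 u(b) = C1 + Integral(C2*airyai(84^(1/3)*b/6) + C3*airybi(84^(1/3)*b/6), b)


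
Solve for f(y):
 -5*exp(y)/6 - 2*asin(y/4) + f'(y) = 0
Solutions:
 f(y) = C1 + 2*y*asin(y/4) + 2*sqrt(16 - y^2) + 5*exp(y)/6


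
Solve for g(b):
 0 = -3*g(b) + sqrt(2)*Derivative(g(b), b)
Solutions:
 g(b) = C1*exp(3*sqrt(2)*b/2)


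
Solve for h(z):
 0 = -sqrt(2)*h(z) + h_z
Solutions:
 h(z) = C1*exp(sqrt(2)*z)


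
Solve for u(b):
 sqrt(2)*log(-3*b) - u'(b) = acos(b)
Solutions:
 u(b) = C1 + sqrt(2)*b*(log(-b) - 1) - b*acos(b) + sqrt(2)*b*log(3) + sqrt(1 - b^2)


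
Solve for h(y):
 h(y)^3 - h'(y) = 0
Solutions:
 h(y) = -sqrt(2)*sqrt(-1/(C1 + y))/2
 h(y) = sqrt(2)*sqrt(-1/(C1 + y))/2


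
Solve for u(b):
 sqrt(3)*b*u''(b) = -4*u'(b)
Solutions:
 u(b) = C1 + C2*b^(1 - 4*sqrt(3)/3)


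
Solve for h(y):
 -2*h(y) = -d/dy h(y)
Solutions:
 h(y) = C1*exp(2*y)


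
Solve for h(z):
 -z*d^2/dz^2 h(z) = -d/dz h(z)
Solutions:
 h(z) = C1 + C2*z^2


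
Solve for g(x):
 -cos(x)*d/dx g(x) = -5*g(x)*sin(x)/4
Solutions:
 g(x) = C1/cos(x)^(5/4)


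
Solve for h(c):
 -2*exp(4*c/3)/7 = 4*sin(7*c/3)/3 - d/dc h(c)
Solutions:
 h(c) = C1 + 3*exp(4*c/3)/14 - 4*cos(7*c/3)/7


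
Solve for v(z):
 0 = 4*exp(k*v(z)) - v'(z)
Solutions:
 v(z) = Piecewise((log(-1/(C1*k + 4*k*z))/k, Ne(k, 0)), (nan, True))
 v(z) = Piecewise((C1 + 4*z, Eq(k, 0)), (nan, True))


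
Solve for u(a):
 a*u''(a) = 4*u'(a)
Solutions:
 u(a) = C1 + C2*a^5


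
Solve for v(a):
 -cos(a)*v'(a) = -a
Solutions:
 v(a) = C1 + Integral(a/cos(a), a)


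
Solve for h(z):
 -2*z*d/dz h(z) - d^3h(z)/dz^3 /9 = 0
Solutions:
 h(z) = C1 + Integral(C2*airyai(-18^(1/3)*z) + C3*airybi(-18^(1/3)*z), z)


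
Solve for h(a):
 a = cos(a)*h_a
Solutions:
 h(a) = C1 + Integral(a/cos(a), a)


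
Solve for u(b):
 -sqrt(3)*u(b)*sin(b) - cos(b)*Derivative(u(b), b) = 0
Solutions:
 u(b) = C1*cos(b)^(sqrt(3))


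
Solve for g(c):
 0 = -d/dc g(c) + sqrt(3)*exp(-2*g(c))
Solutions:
 g(c) = log(-sqrt(C1 + 2*sqrt(3)*c))
 g(c) = log(C1 + 2*sqrt(3)*c)/2


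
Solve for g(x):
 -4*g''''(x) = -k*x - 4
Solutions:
 g(x) = C1 + C2*x + C3*x^2 + C4*x^3 + k*x^5/480 + x^4/24


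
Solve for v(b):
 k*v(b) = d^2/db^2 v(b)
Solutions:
 v(b) = C1*exp(-b*sqrt(k)) + C2*exp(b*sqrt(k))


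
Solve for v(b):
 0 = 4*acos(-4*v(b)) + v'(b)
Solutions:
 Integral(1/acos(-4*_y), (_y, v(b))) = C1 - 4*b


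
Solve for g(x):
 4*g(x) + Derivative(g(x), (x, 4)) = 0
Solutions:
 g(x) = (C1*sin(x) + C2*cos(x))*exp(-x) + (C3*sin(x) + C4*cos(x))*exp(x)


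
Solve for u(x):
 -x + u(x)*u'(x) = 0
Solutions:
 u(x) = -sqrt(C1 + x^2)
 u(x) = sqrt(C1 + x^2)


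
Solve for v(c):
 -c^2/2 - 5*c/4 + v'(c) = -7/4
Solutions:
 v(c) = C1 + c^3/6 + 5*c^2/8 - 7*c/4


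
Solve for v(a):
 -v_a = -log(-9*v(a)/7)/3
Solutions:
 -3*Integral(1/(log(-_y) - log(7) + 2*log(3)), (_y, v(a))) = C1 - a


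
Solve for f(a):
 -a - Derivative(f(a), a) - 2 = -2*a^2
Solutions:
 f(a) = C1 + 2*a^3/3 - a^2/2 - 2*a


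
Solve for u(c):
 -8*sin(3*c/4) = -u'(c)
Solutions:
 u(c) = C1 - 32*cos(3*c/4)/3


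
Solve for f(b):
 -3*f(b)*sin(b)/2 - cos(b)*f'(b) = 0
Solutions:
 f(b) = C1*cos(b)^(3/2)


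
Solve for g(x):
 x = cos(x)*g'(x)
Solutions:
 g(x) = C1 + Integral(x/cos(x), x)


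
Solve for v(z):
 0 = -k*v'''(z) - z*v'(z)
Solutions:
 v(z) = C1 + Integral(C2*airyai(z*(-1/k)^(1/3)) + C3*airybi(z*(-1/k)^(1/3)), z)


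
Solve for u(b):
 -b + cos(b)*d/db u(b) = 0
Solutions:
 u(b) = C1 + Integral(b/cos(b), b)


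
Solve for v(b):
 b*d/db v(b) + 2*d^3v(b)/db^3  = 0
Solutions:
 v(b) = C1 + Integral(C2*airyai(-2^(2/3)*b/2) + C3*airybi(-2^(2/3)*b/2), b)


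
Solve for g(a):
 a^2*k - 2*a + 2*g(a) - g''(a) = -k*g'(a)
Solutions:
 g(a) = C1*exp(a*(k - sqrt(k^2 + 8))/2) + C2*exp(a*(k + sqrt(k^2 + 8))/2) - a^2*k/2 + a*k^2/2 + a - k^3/4 - k


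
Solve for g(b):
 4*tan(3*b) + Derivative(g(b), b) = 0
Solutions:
 g(b) = C1 + 4*log(cos(3*b))/3


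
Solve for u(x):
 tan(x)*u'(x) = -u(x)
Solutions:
 u(x) = C1/sin(x)


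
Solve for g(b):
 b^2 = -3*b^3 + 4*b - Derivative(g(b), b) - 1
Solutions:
 g(b) = C1 - 3*b^4/4 - b^3/3 + 2*b^2 - b


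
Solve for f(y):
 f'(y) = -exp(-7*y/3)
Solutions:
 f(y) = C1 + 3*exp(-7*y/3)/7


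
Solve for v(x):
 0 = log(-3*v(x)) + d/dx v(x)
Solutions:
 Integral(1/(log(-_y) + log(3)), (_y, v(x))) = C1 - x


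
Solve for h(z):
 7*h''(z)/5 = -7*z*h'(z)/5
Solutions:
 h(z) = C1 + C2*erf(sqrt(2)*z/2)


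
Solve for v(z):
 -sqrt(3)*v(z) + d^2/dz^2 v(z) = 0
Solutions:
 v(z) = C1*exp(-3^(1/4)*z) + C2*exp(3^(1/4)*z)


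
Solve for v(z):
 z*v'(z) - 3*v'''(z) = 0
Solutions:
 v(z) = C1 + Integral(C2*airyai(3^(2/3)*z/3) + C3*airybi(3^(2/3)*z/3), z)


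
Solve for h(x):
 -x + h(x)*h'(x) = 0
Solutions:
 h(x) = -sqrt(C1 + x^2)
 h(x) = sqrt(C1 + x^2)


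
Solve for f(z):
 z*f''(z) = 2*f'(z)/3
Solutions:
 f(z) = C1 + C2*z^(5/3)


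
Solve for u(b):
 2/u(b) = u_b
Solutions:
 u(b) = -sqrt(C1 + 4*b)
 u(b) = sqrt(C1 + 4*b)


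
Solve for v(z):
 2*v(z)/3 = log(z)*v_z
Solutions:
 v(z) = C1*exp(2*li(z)/3)


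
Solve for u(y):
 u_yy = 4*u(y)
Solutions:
 u(y) = C1*exp(-2*y) + C2*exp(2*y)


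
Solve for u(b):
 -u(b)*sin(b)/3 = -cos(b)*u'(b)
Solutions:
 u(b) = C1/cos(b)^(1/3)


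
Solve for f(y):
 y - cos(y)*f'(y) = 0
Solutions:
 f(y) = C1 + Integral(y/cos(y), y)


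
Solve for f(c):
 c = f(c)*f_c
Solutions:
 f(c) = -sqrt(C1 + c^2)
 f(c) = sqrt(C1 + c^2)


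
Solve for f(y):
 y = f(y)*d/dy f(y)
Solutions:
 f(y) = -sqrt(C1 + y^2)
 f(y) = sqrt(C1 + y^2)


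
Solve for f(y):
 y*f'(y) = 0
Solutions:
 f(y) = C1


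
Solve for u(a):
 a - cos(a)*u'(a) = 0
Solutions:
 u(a) = C1 + Integral(a/cos(a), a)


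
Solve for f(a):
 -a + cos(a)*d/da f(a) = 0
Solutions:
 f(a) = C1 + Integral(a/cos(a), a)


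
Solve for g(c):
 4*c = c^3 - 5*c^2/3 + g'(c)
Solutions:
 g(c) = C1 - c^4/4 + 5*c^3/9 + 2*c^2


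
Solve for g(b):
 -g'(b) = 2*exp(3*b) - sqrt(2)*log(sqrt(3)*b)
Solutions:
 g(b) = C1 + sqrt(2)*b*log(b) + sqrt(2)*b*(-1 + log(3)/2) - 2*exp(3*b)/3
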